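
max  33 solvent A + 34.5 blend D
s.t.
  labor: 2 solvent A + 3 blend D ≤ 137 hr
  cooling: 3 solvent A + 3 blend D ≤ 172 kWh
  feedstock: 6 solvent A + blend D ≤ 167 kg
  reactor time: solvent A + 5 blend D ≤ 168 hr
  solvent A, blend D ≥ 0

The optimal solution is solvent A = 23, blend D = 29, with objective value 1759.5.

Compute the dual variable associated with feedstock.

4.5

At the optimum: labor uses 133 of 137 (slack = 4); cooling uses 156 of 172 (slack = 16); feedstock uses 167 of 167 (binding); reactor time uses 168 of 168 (binding).
Slack constraints have shadow price 0 (complementary slackness).
Dual feasibility on the basic columns requires 6·y_feedstock + 1·y_reactor time = 33, 1·y_feedstock + 5·y_reactor time = 34.5.
→ y_feedstock = 4.5 and y_reactor time = 6.
Shadow price of feedstock = 4.5.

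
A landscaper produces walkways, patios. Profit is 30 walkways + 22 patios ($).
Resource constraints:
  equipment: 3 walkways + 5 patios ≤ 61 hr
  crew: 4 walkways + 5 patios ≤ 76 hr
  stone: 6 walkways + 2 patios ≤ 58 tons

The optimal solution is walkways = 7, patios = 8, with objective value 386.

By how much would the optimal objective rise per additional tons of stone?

3.5

At the optimum: equipment uses 61 of 61 (binding); crew uses 68 of 76 (slack = 8); stone uses 58 of 58 (binding).
By complementary slackness, y = 0 for the non-binding constraint.
The binding rows give the dual system: 3·y_equipment + 6·y_stone = 30 and 5·y_equipment + 2·y_stone = 22.
→ y_equipment = 3 and y_stone = 3.5.
Shadow price of stone = 3.5.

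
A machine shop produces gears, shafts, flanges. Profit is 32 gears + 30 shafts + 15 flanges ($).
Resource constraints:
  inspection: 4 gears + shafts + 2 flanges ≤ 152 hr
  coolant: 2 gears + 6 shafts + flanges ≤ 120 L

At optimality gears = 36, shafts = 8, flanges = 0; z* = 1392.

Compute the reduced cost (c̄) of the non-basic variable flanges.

-1

Check each constraint at x*: inspection 152/152 (tight); coolant 120/120 (tight).
From A_Bᵀ y = c: 4·y_inspection + 2·y_coolant = 32; 1·y_inspection + 6·y_coolant = 30.
Solving: y_inspection = 6, y_coolant = 4.
Reduced cost of flanges: c₃ − yᵀa₃ = 15 − (6·2 + 4·1) = 15 − 16 = -1.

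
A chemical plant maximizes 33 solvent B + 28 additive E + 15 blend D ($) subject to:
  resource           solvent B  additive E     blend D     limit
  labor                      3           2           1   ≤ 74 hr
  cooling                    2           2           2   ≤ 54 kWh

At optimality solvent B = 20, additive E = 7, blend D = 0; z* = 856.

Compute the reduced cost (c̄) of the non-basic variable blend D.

At the optimum: labor uses 74 of 74 (binding); cooling uses 54 of 54 (binding).
From A_Bᵀ y = c: 3·y_labor + 2·y_cooling = 33; 2·y_labor + 2·y_cooling = 28.
This yields shadow prices y_labor = 5, y_cooling = 9.
Reduced cost of blend D: c₃ − yᵀa₃ = 15 − (5·1 + 9·2) = 15 − 23 = -8.

-8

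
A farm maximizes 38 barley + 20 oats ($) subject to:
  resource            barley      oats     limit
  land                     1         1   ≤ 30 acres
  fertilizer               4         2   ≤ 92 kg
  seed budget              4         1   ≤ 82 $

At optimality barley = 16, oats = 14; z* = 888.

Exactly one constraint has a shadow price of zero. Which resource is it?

land: 30/30 (binding)
fertilizer: 92/92 (binding)
seed budget: 78/82 (slack 4)
By complementary slackness, a constraint with positive slack has shadow price 0 → seed budget.

seed budget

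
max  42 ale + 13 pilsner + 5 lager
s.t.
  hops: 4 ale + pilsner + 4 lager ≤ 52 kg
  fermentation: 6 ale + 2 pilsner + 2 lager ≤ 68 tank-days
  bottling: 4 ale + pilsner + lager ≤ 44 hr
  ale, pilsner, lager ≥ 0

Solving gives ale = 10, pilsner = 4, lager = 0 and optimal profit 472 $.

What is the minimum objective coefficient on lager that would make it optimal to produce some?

At the optimum: hops uses 44 of 52 (slack = 8); fermentation uses 68 of 68 (binding); bottling uses 44 of 44 (binding).
By complementary slackness, y = 0 for the non-binding constraint.
Dual feasibility on the basic columns requires 6·y_fermentation + 4·y_bottling = 42, 2·y_fermentation + 1·y_bottling = 13.
This yields shadow prices y_fermentation = 5, y_bottling = 3.
lager enters the basis when its profit ≥ yᵀa₃ = 5·2 + 3·1 = 13.

13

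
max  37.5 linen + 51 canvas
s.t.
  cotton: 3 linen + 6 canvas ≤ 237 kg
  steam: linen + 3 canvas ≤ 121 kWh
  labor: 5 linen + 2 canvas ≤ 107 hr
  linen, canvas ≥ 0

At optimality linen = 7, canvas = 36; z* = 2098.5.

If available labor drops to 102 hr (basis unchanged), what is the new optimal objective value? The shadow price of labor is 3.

Δb = -5, so new z* = 2098.5 + (3)·(-5) = 2098.5 − 15 = 2083.5.

2083.5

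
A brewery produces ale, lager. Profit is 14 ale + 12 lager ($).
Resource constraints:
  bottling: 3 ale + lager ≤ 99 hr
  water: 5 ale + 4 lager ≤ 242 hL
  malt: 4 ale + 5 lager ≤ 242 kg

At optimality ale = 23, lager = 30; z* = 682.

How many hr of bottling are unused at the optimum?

bottling used = 3·23 + 1·30 = 99; slack = 99 − 99 = 0.

0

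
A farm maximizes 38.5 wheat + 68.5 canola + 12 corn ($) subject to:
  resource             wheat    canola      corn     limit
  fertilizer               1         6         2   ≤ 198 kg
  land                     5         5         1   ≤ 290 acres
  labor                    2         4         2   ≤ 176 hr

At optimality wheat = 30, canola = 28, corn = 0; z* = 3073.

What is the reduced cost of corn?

At the optimum: fertilizer uses 198 of 198 (binding); land uses 290 of 290 (binding); labor uses 172 of 176 (slack = 4).
Since labor is not tight, its dual is 0.
From A_Bᵀ y = c: 1·y_fertilizer + 5·y_land = 38.5; 6·y_fertilizer + 5·y_land = 68.5.
→ y_fertilizer = 6 and y_land = 6.5.
Reduced cost of corn: c₃ − yᵀa₃ = 12 − (6·2 + 6.5·1) = 12 − 18.5 = -6.5.

-6.5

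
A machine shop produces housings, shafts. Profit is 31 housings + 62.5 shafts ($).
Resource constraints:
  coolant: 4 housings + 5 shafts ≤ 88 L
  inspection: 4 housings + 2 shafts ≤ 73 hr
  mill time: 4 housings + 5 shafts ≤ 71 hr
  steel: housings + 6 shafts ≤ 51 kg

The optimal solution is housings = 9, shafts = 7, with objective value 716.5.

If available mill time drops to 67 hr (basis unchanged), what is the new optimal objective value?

690.5

At the optimum: coolant uses 71 of 88 (slack = 17); inspection uses 50 of 73 (slack = 23); mill time uses 71 of 71 (binding); steel uses 51 of 51 (binding).
Slack constraints have shadow price 0 (complementary slackness).
Dual feasibility on the basic columns requires 4·y_mill time + 1·y_steel = 31, 5·y_mill time + 6·y_steel = 62.5.
This yields shadow prices y_mill time = 6.5, y_steel = 5.
Δz = y_mill time·Δb = 6.5 × (-4) = -26, so new z* = 716.5 − 26 = 690.5.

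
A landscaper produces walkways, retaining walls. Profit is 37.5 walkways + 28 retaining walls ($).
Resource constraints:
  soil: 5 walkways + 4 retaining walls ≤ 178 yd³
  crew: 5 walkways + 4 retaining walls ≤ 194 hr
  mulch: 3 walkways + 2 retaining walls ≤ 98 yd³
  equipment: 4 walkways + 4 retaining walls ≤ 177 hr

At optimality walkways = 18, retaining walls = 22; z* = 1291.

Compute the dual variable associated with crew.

0

Check each constraint at x*: soil 178/178 (tight); crew 178/194 (slack 16); mulch 98/98 (tight); equipment 160/177 (slack 17).
Slack constraints have shadow price 0 (complementary slackness).
From A_Bᵀ y = c: 5·y_soil + 3·y_mulch = 37.5; 4·y_soil + 2·y_mulch = 28.
→ y_soil = 4.5 and y_mulch = 5.
Shadow price of crew = 0.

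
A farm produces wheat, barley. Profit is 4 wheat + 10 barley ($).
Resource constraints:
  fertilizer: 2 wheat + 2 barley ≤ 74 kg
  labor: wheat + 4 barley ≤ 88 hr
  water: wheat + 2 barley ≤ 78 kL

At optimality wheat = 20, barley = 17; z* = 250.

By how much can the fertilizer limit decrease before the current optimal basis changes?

30

Binding constraints: fertilizer, labor. The basis is B = [[2,2],[1,4]] with det 6.
Per unit decrease in fertilizer, x* moves by d = (-0.6667, 0.1667).
The basis stays optimal until wheat reaches 0; allowable decrease = 30 kg.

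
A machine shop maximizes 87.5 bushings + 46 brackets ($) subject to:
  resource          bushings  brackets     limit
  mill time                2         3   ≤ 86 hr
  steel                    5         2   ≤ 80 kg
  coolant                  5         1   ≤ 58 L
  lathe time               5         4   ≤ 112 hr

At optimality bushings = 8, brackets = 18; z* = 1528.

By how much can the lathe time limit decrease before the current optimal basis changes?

54

Binding constraints: coolant, lathe time. The basis is B = [[5,1],[5,4]] with det 15.
Per unit decrease in lathe time, x* moves by d = (0.0667, -0.3333).
The basis stays optimal until brackets reaches 0; allowable decrease = 54 hr.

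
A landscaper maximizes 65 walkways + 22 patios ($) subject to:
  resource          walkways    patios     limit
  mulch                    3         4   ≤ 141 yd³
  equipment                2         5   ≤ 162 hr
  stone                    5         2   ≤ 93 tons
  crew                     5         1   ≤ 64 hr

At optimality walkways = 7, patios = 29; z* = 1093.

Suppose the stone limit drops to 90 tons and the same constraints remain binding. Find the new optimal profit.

1066

Binding: stone and crew. Non-binding: mulch (4 unused), equipment (3 unused).
Slack constraints have shadow price 0 (complementary slackness).
The binding rows give the dual system: 5·y_stone + 5·y_crew = 65 and 2·y_stone + 1·y_crew = 22.
This yields shadow prices y_stone = 9, y_crew = 4.
Δz = y_stone·Δb = 9 × (-3) = -27, so new z* = 1093 − 27 = 1066.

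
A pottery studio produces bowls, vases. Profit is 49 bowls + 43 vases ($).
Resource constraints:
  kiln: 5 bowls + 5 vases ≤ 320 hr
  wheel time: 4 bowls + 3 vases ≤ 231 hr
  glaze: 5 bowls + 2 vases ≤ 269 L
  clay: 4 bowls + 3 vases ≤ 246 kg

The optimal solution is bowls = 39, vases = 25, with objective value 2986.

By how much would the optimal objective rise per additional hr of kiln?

5

Check each constraint at x*: kiln 320/320 (tight); wheel time 231/231 (tight); glaze 245/269 (slack 24); clay 231/246 (slack 15).
Since glaze, clay are not tight, their duals are 0.
Dual feasibility on the basic columns requires 5·y_kiln + 4·y_wheel time = 49, 5·y_kiln + 3·y_wheel time = 43.
→ y_kiln = 5 and y_wheel time = 6.
Shadow price of kiln = 5.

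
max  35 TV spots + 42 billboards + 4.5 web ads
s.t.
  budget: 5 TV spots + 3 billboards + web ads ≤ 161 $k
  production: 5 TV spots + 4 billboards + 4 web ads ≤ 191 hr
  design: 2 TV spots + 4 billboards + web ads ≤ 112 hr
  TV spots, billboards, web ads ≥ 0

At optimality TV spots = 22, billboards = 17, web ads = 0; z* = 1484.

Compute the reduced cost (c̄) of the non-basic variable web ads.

-7

Binding: budget and design. Non-binding: production (13 unused).
Since production is not tight, its dual is 0.
The binding rows give the dual system: 5·y_budget + 2·y_design = 35 and 3·y_budget + 4·y_design = 42.
Solving: y_budget = 4, y_design = 7.5.
Reduced cost of web ads: c₃ − yᵀa₃ = 4.5 − (4·1 + 7.5·1) = 4.5 − 11.5 = -7.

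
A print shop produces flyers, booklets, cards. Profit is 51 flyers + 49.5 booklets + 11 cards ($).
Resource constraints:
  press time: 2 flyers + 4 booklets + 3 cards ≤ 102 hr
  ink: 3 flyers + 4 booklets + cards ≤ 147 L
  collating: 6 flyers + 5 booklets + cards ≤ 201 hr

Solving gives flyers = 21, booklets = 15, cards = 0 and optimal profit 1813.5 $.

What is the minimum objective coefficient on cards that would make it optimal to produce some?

16.5

Check each constraint at x*: press time 102/102 (tight); ink 123/147 (slack 24); collating 201/201 (tight).
By complementary slackness, y = 0 for the non-binding constraint.
The binding rows give the dual system: 2·y_press time + 6·y_collating = 51 and 4·y_press time + 5·y_collating = 49.5.
→ y_press time = 3 and y_collating = 7.5.
cards enters the basis when its profit ≥ yᵀa₃ = 3·3 + 7.5·1 = 16.5.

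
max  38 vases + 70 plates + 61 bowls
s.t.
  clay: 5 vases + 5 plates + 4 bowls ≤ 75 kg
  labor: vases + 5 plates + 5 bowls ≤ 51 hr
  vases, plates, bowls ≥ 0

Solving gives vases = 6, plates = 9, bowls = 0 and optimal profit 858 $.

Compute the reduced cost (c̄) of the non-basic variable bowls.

-3

At the optimum: clay uses 75 of 75 (binding); labor uses 51 of 51 (binding).
Dual feasibility on the basic columns requires 5·y_clay + 1·y_labor = 38, 5·y_clay + 5·y_labor = 70.
Solving: y_clay = 6, y_labor = 8.
Reduced cost of bowls: c₃ − yᵀa₃ = 61 − (6·4 + 8·5) = 61 − 64 = -3.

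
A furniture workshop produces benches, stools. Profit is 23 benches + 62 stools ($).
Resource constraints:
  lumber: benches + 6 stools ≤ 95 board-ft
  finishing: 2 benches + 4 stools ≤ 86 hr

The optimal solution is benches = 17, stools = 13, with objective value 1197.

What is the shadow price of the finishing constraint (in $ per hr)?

9.5

At the optimum: lumber uses 95 of 95 (binding); finishing uses 86 of 86 (binding).
From A_Bᵀ y = c: 1·y_lumber + 2·y_finishing = 23; 6·y_lumber + 4·y_finishing = 62.
→ y_lumber = 4 and y_finishing = 9.5.
Shadow price of finishing = 9.5.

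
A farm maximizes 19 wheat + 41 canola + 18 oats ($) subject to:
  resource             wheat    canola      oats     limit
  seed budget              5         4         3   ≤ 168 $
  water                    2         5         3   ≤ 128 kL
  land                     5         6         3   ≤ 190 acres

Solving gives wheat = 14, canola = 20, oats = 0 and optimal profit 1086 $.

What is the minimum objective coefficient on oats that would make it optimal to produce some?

24

Binding: water and land. Non-binding: seed budget (18 unused).
By complementary slackness, y = 0 for the non-binding constraint.
Dual feasibility on the basic columns requires 2·y_water + 5·y_land = 19, 5·y_water + 6·y_land = 41.
This yields shadow prices y_water = 7, y_land = 1.
oats enters the basis when its profit ≥ yᵀa₃ = 7·3 + 1·3 = 24.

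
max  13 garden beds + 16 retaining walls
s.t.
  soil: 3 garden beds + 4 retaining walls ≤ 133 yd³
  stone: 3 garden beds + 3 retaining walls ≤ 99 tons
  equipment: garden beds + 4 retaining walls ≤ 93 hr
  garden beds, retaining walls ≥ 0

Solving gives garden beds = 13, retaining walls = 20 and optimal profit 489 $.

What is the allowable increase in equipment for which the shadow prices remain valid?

39

Binding constraints: stone, equipment. The basis is B = [[3,3],[1,4]] with det 9.
Per unit increase in equipment, x* moves by d = (-0.3333, 0.3333).
The basis stays optimal until garden beds reaches 0; allowable increase = 39 hr.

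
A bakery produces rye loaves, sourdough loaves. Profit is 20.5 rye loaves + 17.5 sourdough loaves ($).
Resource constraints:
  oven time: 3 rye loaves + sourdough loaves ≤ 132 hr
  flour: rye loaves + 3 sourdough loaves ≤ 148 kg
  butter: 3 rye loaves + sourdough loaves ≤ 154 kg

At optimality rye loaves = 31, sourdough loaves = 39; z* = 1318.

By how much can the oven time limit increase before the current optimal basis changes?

Binding constraints: oven time, flour. The basis is B = [[3,1],[1,3]] with det 8.
Per unit increase in oven time, x* moves by d = (0.375, -0.125).
The basis stays optimal until butter becomes binding; allowable increase = 22 hr.

22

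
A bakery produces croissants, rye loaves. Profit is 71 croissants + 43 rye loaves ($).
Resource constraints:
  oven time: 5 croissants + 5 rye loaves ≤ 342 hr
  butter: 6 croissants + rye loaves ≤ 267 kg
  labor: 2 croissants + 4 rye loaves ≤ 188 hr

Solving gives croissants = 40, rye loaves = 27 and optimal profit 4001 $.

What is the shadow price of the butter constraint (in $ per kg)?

9

At the optimum: oven time uses 335 of 342 (slack = 7); butter uses 267 of 267 (binding); labor uses 188 of 188 (binding).
Slack constraints have shadow price 0 (complementary slackness).
From A_Bᵀ y = c: 6·y_butter + 2·y_labor = 71; 1·y_butter + 4·y_labor = 43.
→ y_butter = 9 and y_labor = 8.5.
Shadow price of butter = 9.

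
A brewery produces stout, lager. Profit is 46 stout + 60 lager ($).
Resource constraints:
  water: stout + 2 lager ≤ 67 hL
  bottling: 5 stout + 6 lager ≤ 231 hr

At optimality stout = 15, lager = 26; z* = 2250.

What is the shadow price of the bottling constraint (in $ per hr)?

8

Both water and bottling are binding at x*.
The binding rows give the dual system: 1·y_water + 5·y_bottling = 46 and 2·y_water + 6·y_bottling = 60.
Solving: y_water = 6, y_bottling = 8.
Shadow price of bottling = 8.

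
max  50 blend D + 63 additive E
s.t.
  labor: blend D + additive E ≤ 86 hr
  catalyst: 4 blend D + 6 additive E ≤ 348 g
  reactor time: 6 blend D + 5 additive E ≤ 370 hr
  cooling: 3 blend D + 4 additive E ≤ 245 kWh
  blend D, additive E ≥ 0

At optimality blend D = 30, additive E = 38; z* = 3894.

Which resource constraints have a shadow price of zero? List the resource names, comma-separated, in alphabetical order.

labor: 68/86 (slack 18)
catalyst: 348/348 (binding)
reactor time: 370/370 (binding)
cooling: 242/245 (slack 3)
By complementary slackness, a constraint with positive slack has shadow price 0 → cooling, labor.

cooling, labor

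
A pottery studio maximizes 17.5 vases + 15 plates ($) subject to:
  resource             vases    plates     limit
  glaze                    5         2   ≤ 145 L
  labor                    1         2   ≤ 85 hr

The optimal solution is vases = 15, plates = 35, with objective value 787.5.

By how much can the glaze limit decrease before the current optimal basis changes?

Binding constraints: glaze, labor. The basis is B = [[5,2],[1,2]] with det 8.
Per unit decrease in glaze, x* moves by d = (-0.25, 0.125).
The basis stays optimal until vases reaches 0; allowable decrease = 60 L.

60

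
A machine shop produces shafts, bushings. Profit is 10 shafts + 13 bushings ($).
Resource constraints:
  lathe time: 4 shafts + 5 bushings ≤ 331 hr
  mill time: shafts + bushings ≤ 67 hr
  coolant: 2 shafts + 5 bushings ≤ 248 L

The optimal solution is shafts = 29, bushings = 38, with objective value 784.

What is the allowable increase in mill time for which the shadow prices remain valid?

7.5

Binding constraints: mill time, coolant. The basis is B = [[1,1],[2,5]] with det 3.
Per unit increase in mill time, x* moves by d = (1.6667, -0.6667).
The basis stays optimal until lathe time becomes binding; allowable increase = 7.5 hr.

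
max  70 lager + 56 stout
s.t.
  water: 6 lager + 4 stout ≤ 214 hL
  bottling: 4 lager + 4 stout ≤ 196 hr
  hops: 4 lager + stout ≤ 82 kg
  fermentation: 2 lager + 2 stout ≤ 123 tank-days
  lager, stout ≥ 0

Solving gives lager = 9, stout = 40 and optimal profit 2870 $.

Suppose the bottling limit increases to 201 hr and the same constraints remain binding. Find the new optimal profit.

Check each constraint at x*: water 214/214 (tight); bottling 196/196 (tight); hops 76/82 (slack 6); fermentation 98/123 (slack 25).
Since hops, fermentation are not tight, their duals are 0.
From A_Bᵀ y = c: 6·y_water + 4·y_bottling = 70; 4·y_water + 4·y_bottling = 56.
→ y_water = 7 and y_bottling = 7.
Δz = y_bottling·Δb = 7 × (5) = 35, so new z* = 2870 + 35 = 2905.

2905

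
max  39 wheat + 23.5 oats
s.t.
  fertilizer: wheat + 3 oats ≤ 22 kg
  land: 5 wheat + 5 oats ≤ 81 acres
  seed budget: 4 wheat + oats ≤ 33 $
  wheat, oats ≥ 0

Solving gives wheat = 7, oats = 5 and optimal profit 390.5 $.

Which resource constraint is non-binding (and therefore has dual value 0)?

land

fertilizer: 22/22 (binding)
land: 60/81 (slack 21)
seed budget: 33/33 (binding)
By complementary slackness, a constraint with positive slack has shadow price 0 → land.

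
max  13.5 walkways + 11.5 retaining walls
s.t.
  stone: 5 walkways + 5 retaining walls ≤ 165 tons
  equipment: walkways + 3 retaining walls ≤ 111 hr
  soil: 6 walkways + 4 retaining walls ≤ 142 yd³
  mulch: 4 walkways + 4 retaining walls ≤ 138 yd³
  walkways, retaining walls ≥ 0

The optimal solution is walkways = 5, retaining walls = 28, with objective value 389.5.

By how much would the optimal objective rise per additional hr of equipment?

Check each constraint at x*: stone 165/165 (tight); equipment 89/111 (slack 22); soil 142/142 (tight); mulch 132/138 (slack 6).
By complementary slackness, y = 0 for the non-binding constraints.
From A_Bᵀ y = c: 5·y_stone + 6·y_soil = 13.5; 5·y_stone + 4·y_soil = 11.5.
This yields shadow prices y_stone = 1.5, y_soil = 1.
Shadow price of equipment = 0.

0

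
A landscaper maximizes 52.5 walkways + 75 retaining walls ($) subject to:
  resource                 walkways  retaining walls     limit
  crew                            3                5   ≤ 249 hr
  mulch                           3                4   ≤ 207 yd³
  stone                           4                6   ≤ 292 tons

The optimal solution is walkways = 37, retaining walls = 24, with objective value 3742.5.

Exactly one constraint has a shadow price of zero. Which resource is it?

crew: 231/249 (slack 18)
mulch: 207/207 (binding)
stone: 292/292 (binding)
By complementary slackness, a constraint with positive slack has shadow price 0 → crew.

crew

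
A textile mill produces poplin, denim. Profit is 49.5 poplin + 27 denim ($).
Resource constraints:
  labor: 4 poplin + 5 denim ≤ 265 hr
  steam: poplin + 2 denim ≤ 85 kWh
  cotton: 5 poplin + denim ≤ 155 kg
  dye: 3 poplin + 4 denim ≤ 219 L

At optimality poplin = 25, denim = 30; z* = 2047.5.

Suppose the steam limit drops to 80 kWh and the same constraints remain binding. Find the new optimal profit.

At the optimum: labor uses 250 of 265 (slack = 15); steam uses 85 of 85 (binding); cotton uses 155 of 155 (binding); dye uses 195 of 219 (slack = 24).
Slack constraints have shadow price 0 (complementary slackness).
From A_Bᵀ y = c: 1·y_steam + 5·y_cotton = 49.5; 2·y_steam + 1·y_cotton = 27.
→ y_steam = 9.5 and y_cotton = 8.
Δz = y_steam·Δb = 9.5 × (-5) = -47.5, so new z* = 2047.5 − 47.5 = 2000.

2000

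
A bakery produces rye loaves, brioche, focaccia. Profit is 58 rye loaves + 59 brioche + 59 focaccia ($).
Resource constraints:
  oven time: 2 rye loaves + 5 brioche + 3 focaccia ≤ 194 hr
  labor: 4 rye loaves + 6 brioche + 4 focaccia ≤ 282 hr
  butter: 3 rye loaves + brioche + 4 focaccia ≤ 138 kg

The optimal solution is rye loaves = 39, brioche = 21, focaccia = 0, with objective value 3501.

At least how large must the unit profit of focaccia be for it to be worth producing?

66

Binding: labor and butter. Non-binding: oven time (11 unused).
By complementary slackness, y = 0 for the non-binding constraint.
The binding rows give the dual system: 4·y_labor + 3·y_butter = 58 and 6·y_labor + 1·y_butter = 59.
Solving: y_labor = 8.5, y_butter = 8.
focaccia enters the basis when its profit ≥ yᵀa₃ = 8.5·4 + 8·4 = 66.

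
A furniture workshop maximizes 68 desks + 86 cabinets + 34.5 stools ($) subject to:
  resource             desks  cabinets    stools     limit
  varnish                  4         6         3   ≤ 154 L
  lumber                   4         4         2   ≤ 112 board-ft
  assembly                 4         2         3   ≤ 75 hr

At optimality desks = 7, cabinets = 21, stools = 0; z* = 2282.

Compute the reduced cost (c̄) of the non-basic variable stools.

-8.5

Check each constraint at x*: varnish 154/154 (tight); lumber 112/112 (tight); assembly 70/75 (slack 5).
Since assembly is not tight, its dual is 0.
The binding rows give the dual system: 4·y_varnish + 4·y_lumber = 68 and 6·y_varnish + 4·y_lumber = 86.
This yields shadow prices y_varnish = 9, y_lumber = 8.
Reduced cost of stools: c₃ − yᵀa₃ = 34.5 − (9·3 + 8·2) = 34.5 − 43 = -8.5.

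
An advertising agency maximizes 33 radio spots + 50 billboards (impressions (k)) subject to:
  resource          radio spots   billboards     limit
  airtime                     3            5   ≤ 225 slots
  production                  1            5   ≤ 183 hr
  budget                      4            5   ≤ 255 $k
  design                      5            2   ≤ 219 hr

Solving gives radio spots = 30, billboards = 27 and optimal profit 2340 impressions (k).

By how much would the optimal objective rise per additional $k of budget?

3

Binding: airtime and budget. Non-binding: production (18 unused), design (15 unused).
By complementary slackness, y = 0 for the non-binding constraints.
Dual feasibility on the basic columns requires 3·y_airtime + 4·y_budget = 33, 5·y_airtime + 5·y_budget = 50.
Solving: y_airtime = 7, y_budget = 3.
Shadow price of budget = 3.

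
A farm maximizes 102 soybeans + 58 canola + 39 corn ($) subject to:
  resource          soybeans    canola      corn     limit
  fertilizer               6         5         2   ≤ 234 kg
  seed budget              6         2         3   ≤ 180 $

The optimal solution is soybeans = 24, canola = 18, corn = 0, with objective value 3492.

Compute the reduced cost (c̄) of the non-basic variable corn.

At the optimum: fertilizer uses 234 of 234 (binding); seed budget uses 180 of 180 (binding).
Dual feasibility on the basic columns requires 6·y_fertilizer + 6·y_seed budget = 102, 5·y_fertilizer + 2·y_seed budget = 58.
→ y_fertilizer = 8 and y_seed budget = 9.
Reduced cost of corn: c₃ − yᵀa₃ = 39 − (8·2 + 9·3) = 39 − 43 = -4.

-4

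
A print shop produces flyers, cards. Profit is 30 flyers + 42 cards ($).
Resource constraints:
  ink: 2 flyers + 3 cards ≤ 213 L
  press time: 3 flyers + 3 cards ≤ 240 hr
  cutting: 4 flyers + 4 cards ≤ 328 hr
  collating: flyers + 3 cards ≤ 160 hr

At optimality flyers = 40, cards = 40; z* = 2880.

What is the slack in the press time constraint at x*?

0

press time used = 3·40 + 3·40 = 240; slack = 240 − 240 = 0.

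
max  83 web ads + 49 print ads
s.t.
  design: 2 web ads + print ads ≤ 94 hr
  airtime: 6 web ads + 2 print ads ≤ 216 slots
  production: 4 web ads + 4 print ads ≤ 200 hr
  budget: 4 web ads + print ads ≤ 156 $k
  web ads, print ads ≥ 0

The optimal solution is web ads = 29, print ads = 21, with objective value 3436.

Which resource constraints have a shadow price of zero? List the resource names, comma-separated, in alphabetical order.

budget, design

design: 79/94 (slack 15)
airtime: 216/216 (binding)
production: 200/200 (binding)
budget: 137/156 (slack 19)
By complementary slackness, a constraint with positive slack has shadow price 0 → budget, design.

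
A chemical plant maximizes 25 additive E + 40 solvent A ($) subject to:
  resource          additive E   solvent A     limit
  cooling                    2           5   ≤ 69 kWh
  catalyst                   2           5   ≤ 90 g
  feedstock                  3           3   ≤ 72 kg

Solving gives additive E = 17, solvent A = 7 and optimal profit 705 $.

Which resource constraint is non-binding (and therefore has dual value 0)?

cooling: 69/69 (binding)
catalyst: 69/90 (slack 21)
feedstock: 72/72 (binding)
By complementary slackness, a constraint with positive slack has shadow price 0 → catalyst.

catalyst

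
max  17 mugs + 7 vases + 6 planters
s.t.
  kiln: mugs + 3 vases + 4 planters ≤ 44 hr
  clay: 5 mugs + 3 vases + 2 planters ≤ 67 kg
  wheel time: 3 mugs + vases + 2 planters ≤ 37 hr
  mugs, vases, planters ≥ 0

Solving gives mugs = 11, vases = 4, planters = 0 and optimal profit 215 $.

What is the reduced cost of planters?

At the optimum: kiln uses 23 of 44 (slack = 21); clay uses 67 of 67 (binding); wheel time uses 37 of 37 (binding).
Slack constraints have shadow price 0 (complementary slackness).
The binding rows give the dual system: 5·y_clay + 3·y_wheel time = 17 and 3·y_clay + 1·y_wheel time = 7.
Solving: y_clay = 1, y_wheel time = 4.
Reduced cost of planters: c₃ − yᵀa₃ = 6 − (1·2 + 4·2) = 6 − 10 = -4.

-4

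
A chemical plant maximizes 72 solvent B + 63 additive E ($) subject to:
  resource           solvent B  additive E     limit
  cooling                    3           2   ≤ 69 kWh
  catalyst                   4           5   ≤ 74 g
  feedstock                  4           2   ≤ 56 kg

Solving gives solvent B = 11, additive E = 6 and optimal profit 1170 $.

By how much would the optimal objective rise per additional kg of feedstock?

9

At the optimum: cooling uses 45 of 69 (slack = 24); catalyst uses 74 of 74 (binding); feedstock uses 56 of 56 (binding).
By complementary slackness, y = 0 for the non-binding constraint.
The binding rows give the dual system: 4·y_catalyst + 4·y_feedstock = 72 and 5·y_catalyst + 2·y_feedstock = 63.
→ y_catalyst = 9 and y_feedstock = 9.
Shadow price of feedstock = 9.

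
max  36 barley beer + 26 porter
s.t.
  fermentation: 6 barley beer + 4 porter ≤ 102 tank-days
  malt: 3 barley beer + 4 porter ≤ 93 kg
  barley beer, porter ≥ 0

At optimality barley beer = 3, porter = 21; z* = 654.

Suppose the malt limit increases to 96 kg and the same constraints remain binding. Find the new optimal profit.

657

At the optimum: fermentation uses 102 of 102 (binding); malt uses 93 of 93 (binding).
The binding rows give the dual system: 6·y_fermentation + 3·y_malt = 36 and 4·y_fermentation + 4·y_malt = 26.
→ y_fermentation = 5.5 and y_malt = 1.
Δz = y_malt·Δb = 1 × (3) = 3, so new z* = 654 + 3 = 657.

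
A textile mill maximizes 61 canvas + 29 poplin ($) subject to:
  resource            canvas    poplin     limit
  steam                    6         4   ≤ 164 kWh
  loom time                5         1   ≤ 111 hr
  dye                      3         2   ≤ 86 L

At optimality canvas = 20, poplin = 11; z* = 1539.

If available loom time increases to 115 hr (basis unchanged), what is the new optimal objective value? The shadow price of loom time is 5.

1559

Δb = 4, so new z* = 1539 + (5)·(4) = 1539 + 20 = 1559.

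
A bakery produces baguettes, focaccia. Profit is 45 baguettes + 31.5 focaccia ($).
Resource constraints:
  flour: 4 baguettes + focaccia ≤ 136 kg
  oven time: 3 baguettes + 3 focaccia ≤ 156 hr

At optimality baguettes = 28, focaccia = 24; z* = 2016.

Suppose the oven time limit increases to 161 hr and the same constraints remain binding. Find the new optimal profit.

2061

Both flour and oven time are binding at x*.
From A_Bᵀ y = c: 4·y_flour + 3·y_oven time = 45; 1·y_flour + 3·y_oven time = 31.5.
→ y_flour = 4.5 and y_oven time = 9.
Δz = y_oven time·Δb = 9 × (5) = 45, so new z* = 2016 + 45 = 2061.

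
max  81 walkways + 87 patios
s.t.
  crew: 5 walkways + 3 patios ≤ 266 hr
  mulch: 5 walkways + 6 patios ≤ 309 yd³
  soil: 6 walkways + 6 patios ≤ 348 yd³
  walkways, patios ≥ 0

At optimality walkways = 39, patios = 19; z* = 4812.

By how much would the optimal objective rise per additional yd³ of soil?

Binding: mulch and soil. Non-binding: crew (14 unused).
Since crew is not tight, its dual is 0.
From A_Bᵀ y = c: 5·y_mulch + 6·y_soil = 81; 6·y_mulch + 6·y_soil = 87.
→ y_mulch = 6 and y_soil = 8.5.
Shadow price of soil = 8.5.

8.5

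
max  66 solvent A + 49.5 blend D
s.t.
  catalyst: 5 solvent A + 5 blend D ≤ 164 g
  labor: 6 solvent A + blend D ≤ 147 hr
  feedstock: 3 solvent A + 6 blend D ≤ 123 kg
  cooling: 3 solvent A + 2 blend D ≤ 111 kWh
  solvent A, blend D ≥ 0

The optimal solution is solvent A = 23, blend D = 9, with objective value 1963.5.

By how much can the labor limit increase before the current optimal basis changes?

8.8

Binding constraints: labor, feedstock. The basis is B = [[6,1],[3,6]] with det 33.
Per unit increase in labor, x* moves by d = (0.1818, -0.0909).
The basis stays optimal until catalyst becomes binding; allowable increase = 8.8 hr.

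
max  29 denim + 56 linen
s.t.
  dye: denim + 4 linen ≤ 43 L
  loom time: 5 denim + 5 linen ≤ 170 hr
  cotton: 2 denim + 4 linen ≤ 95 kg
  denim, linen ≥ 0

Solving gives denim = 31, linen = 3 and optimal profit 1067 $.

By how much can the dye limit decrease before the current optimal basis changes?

9

Binding constraints: dye, loom time. The basis is B = [[1,4],[5,5]] with det -15.
Per unit decrease in dye, x* moves by d = (0.3333, -0.3333).
The basis stays optimal until linen reaches 0; allowable decrease = 9 L.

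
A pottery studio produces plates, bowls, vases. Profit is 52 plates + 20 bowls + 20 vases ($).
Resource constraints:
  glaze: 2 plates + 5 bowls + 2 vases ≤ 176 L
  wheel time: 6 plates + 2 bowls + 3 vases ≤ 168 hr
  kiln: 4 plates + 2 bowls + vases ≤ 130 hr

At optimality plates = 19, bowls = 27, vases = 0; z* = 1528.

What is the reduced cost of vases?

Check each constraint at x*: glaze 173/176 (slack 3); wheel time 168/168 (tight); kiln 130/130 (tight).
Since glaze is not tight, its dual is 0.
The binding rows give the dual system: 6·y_wheel time + 4·y_kiln = 52 and 2·y_wheel time + 2·y_kiln = 20.
→ y_wheel time = 6 and y_kiln = 4.
Reduced cost of vases: c₃ − yᵀa₃ = 20 − (6·3 + 4·1) = 20 − 22 = -2.

-2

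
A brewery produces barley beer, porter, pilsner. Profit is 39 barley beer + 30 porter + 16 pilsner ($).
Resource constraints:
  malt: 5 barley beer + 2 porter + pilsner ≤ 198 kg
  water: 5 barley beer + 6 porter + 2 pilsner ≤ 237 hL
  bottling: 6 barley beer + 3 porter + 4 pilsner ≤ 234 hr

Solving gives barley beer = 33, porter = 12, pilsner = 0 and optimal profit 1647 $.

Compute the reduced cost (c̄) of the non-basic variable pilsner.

-6

Binding: water and bottling. Non-binding: malt (9 unused).
Slack constraints have shadow price 0 (complementary slackness).
The binding rows give the dual system: 5·y_water + 6·y_bottling = 39 and 6·y_water + 3·y_bottling = 30.
This yields shadow prices y_water = 3, y_bottling = 4.
Reduced cost of pilsner: c₃ − yᵀa₃ = 16 − (3·2 + 4·4) = 16 − 22 = -6.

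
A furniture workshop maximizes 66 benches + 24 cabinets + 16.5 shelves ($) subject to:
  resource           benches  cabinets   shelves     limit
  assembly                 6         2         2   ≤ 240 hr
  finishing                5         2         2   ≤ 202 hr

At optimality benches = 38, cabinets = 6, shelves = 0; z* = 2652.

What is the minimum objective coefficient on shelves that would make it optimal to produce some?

24

Check each constraint at x*: assembly 240/240 (tight); finishing 202/202 (tight).
Dual feasibility on the basic columns requires 6·y_assembly + 5·y_finishing = 66, 2·y_assembly + 2·y_finishing = 24.
Solving: y_assembly = 6, y_finishing = 6.
shelves enters the basis when its profit ≥ yᵀa₃ = 6·2 + 6·2 = 24.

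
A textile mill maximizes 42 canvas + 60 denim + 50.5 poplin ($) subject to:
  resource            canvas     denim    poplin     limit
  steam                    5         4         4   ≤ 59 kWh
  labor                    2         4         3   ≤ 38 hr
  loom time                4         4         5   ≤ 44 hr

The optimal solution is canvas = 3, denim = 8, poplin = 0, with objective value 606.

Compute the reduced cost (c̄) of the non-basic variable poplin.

Check each constraint at x*: steam 47/59 (slack 12); labor 38/38 (tight); loom time 44/44 (tight).
Since steam is not tight, its dual is 0.
From A_Bᵀ y = c: 2·y_labor + 4·y_loom time = 42; 4·y_labor + 4·y_loom time = 60.
→ y_labor = 9 and y_loom time = 6.
Reduced cost of poplin: c₃ − yᵀa₃ = 50.5 − (9·3 + 6·5) = 50.5 − 57 = -6.5.

-6.5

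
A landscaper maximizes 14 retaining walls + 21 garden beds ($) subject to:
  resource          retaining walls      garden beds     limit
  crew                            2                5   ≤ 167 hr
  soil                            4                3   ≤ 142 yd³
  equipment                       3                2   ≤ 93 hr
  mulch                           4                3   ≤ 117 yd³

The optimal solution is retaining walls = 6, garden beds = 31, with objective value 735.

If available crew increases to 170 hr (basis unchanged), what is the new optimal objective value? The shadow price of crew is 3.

744

Δb = 3, so new z* = 735 + (3)·(3) = 735 + 9 = 744.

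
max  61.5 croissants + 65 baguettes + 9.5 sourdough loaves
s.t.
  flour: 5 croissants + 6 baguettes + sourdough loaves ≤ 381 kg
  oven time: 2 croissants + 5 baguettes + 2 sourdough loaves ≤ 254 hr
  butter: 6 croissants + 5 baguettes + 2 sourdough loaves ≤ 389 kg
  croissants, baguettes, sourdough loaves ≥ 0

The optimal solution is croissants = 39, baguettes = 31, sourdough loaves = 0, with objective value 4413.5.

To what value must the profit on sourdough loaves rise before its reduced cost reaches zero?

At the optimum: flour uses 381 of 381 (binding); oven time uses 233 of 254 (slack = 21); butter uses 389 of 389 (binding).
Since oven time is not tight, its dual is 0.
Dual feasibility on the basic columns requires 5·y_flour + 6·y_butter = 61.5, 6·y_flour + 5·y_butter = 65.
Solving: y_flour = 7.5, y_butter = 4.
sourdough loaves enters the basis when its profit ≥ yᵀa₃ = 7.5·1 + 4·2 = 15.5.

15.5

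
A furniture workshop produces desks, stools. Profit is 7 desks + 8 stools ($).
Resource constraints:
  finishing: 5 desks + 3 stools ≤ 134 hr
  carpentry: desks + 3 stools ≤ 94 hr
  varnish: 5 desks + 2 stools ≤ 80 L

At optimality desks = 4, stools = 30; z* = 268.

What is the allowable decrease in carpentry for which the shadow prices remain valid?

Binding constraints: carpentry, varnish. The basis is B = [[1,3],[5,2]] with det -13.
Per unit decrease in carpentry, x* moves by d = (0.1538, -0.3846).
The basis stays optimal until stools reaches 0; allowable decrease = 78 hr.

78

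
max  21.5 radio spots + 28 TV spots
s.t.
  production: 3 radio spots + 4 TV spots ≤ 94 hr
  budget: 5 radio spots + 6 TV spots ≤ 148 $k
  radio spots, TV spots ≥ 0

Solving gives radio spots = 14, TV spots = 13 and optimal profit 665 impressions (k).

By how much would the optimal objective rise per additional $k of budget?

Both production and budget are binding at x*.
The binding rows give the dual system: 3·y_production + 5·y_budget = 21.5 and 4·y_production + 6·y_budget = 28.
→ y_production = 5.5 and y_budget = 1.
Shadow price of budget = 1.

1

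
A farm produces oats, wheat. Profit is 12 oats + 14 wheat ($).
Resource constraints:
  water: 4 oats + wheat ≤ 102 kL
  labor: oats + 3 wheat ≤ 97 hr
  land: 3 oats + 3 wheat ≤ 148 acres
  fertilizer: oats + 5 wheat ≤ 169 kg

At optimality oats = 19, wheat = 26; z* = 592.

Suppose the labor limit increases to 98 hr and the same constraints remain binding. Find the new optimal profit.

596

At the optimum: water uses 102 of 102 (binding); labor uses 97 of 97 (binding); land uses 135 of 148 (slack = 13); fertilizer uses 149 of 169 (slack = 20).
Slack constraints have shadow price 0 (complementary slackness).
The binding rows give the dual system: 4·y_water + 1·y_labor = 12 and 1·y_water + 3·y_labor = 14.
→ y_water = 2 and y_labor = 4.
Δz = y_labor·Δb = 4 × (1) = 4, so new z* = 592 + 4 = 596.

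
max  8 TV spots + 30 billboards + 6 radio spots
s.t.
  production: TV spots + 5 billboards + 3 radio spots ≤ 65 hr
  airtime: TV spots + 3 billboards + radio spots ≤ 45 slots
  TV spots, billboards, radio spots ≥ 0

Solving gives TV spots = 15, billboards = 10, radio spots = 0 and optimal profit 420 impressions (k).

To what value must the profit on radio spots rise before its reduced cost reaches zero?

14

Check each constraint at x*: production 65/65 (tight); airtime 45/45 (tight).
From A_Bᵀ y = c: 1·y_production + 1·y_airtime = 8; 5·y_production + 3·y_airtime = 30.
This yields shadow prices y_production = 3, y_airtime = 5.
radio spots enters the basis when its profit ≥ yᵀa₃ = 3·3 + 5·1 = 14.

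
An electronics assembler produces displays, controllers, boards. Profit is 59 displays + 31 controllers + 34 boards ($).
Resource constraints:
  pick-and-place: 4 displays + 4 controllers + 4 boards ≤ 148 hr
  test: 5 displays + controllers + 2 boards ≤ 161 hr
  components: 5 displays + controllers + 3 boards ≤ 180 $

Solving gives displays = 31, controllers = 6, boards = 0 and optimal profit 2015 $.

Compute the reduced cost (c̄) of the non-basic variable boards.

Binding: pick-and-place and test. Non-binding: components (19 unused).
By complementary slackness, y = 0 for the non-binding constraint.
Dual feasibility on the basic columns requires 4·y_pick-and-place + 5·y_test = 59, 4·y_pick-and-place + 1·y_test = 31.
→ y_pick-and-place = 6 and y_test = 7.
Reduced cost of boards: c₃ − yᵀa₃ = 34 − (6·4 + 7·2) = 34 − 38 = -4.

-4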